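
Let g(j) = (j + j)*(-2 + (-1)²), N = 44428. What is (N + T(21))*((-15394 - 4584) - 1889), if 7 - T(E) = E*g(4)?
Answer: -975333801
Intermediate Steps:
g(j) = -2*j (g(j) = (2*j)*(-2 + 1) = (2*j)*(-1) = -2*j)
T(E) = 7 + 8*E (T(E) = 7 - E*(-2*4) = 7 - E*(-8) = 7 - (-8)*E = 7 + 8*E)
(N + T(21))*((-15394 - 4584) - 1889) = (44428 + (7 + 8*21))*((-15394 - 4584) - 1889) = (44428 + (7 + 168))*(-19978 - 1889) = (44428 + 175)*(-21867) = 44603*(-21867) = -975333801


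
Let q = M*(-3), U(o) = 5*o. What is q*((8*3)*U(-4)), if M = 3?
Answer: 4320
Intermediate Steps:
q = -9 (q = 3*(-3) = -9)
q*((8*3)*U(-4)) = -9*8*3*5*(-4) = -216*(-20) = -9*(-480) = 4320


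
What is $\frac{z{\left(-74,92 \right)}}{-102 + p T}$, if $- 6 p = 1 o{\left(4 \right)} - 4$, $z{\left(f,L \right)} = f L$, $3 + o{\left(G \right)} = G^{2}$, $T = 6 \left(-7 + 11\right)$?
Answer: $\frac{148}{3} \approx 49.333$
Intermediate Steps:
$T = 24$ ($T = 6 \cdot 4 = 24$)
$o{\left(G \right)} = -3 + G^{2}$
$z{\left(f,L \right)} = L f$
$p = - \frac{3}{2}$ ($p = - \frac{1 \left(-3 + 4^{2}\right) - 4}{6} = - \frac{1 \left(-3 + 16\right) - 4}{6} = - \frac{1 \cdot 13 - 4}{6} = - \frac{13 - 4}{6} = \left(- \frac{1}{6}\right) 9 = - \frac{3}{2} \approx -1.5$)
$\frac{z{\left(-74,92 \right)}}{-102 + p T} = \frac{92 \left(-74\right)}{-102 - 36} = - \frac{6808}{-102 - 36} = - \frac{6808}{-138} = \left(-6808\right) \left(- \frac{1}{138}\right) = \frac{148}{3}$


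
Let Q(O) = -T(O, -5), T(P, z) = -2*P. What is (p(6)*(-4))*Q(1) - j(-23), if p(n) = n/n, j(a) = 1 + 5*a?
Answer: 106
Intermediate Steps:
p(n) = 1
Q(O) = 2*O (Q(O) = -(-2)*O = 2*O)
(p(6)*(-4))*Q(1) - j(-23) = (1*(-4))*(2*1) - (1 + 5*(-23)) = -4*2 - (1 - 115) = -8 - 1*(-114) = -8 + 114 = 106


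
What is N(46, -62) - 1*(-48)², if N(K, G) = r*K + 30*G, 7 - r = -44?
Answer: -1818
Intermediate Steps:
r = 51 (r = 7 - 1*(-44) = 7 + 44 = 51)
N(K, G) = 30*G + 51*K (N(K, G) = 51*K + 30*G = 30*G + 51*K)
N(46, -62) - 1*(-48)² = (30*(-62) + 51*46) - 1*(-48)² = (-1860 + 2346) - 1*2304 = 486 - 2304 = -1818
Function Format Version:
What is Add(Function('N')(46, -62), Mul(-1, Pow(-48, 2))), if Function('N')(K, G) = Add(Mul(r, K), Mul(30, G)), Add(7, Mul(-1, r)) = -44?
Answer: -1818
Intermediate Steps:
r = 51 (r = Add(7, Mul(-1, -44)) = Add(7, 44) = 51)
Function('N')(K, G) = Add(Mul(30, G), Mul(51, K)) (Function('N')(K, G) = Add(Mul(51, K), Mul(30, G)) = Add(Mul(30, G), Mul(51, K)))
Add(Function('N')(46, -62), Mul(-1, Pow(-48, 2))) = Add(Add(Mul(30, -62), Mul(51, 46)), Mul(-1, Pow(-48, 2))) = Add(Add(-1860, 2346), Mul(-1, 2304)) = Add(486, -2304) = -1818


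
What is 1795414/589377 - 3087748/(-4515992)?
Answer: 2481980728421/665405454246 ≈ 3.7300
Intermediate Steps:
1795414/589377 - 3087748/(-4515992) = 1795414*(1/589377) - 3087748*(-1/4515992) = 1795414/589377 + 771937/1128998 = 2481980728421/665405454246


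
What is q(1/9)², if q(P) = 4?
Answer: 16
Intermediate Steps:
q(1/9)² = 4² = 16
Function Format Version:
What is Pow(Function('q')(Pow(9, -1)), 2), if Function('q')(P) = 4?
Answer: 16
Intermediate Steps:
Pow(Function('q')(Pow(9, -1)), 2) = Pow(4, 2) = 16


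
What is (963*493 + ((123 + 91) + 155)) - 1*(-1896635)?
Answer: 2371763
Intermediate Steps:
(963*493 + ((123 + 91) + 155)) - 1*(-1896635) = (474759 + (214 + 155)) + 1896635 = (474759 + 369) + 1896635 = 475128 + 1896635 = 2371763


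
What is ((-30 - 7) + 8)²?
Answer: 841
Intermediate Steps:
((-30 - 7) + 8)² = (-37 + 8)² = (-29)² = 841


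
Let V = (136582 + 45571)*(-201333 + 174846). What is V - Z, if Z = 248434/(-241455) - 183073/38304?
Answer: -14874013675657796123/3082897440 ≈ -4.8247e+9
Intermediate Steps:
V = -4824686511 (V = 182153*(-26487) = -4824686511)
Z = -17906635717/3082897440 (Z = 248434*(-1/241455) - 183073*1/38304 = -248434/241455 - 183073/38304 = -17906635717/3082897440 ≈ -5.8084)
V - Z = -4824686511 - 1*(-17906635717/3082897440) = -4824686511 + 17906635717/3082897440 = -14874013675657796123/3082897440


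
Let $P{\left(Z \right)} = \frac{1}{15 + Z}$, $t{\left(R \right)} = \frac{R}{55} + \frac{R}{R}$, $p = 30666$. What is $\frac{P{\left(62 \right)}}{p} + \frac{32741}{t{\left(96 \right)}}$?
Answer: $\frac{4252090368061}{356553582} \approx 11926.0$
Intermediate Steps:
$t{\left(R \right)} = 1 + \frac{R}{55}$ ($t{\left(R \right)} = R \frac{1}{55} + 1 = \frac{R}{55} + 1 = 1 + \frac{R}{55}$)
$\frac{P{\left(62 \right)}}{p} + \frac{32741}{t{\left(96 \right)}} = \frac{1}{\left(15 + 62\right) 30666} + \frac{32741}{1 + \frac{1}{55} \cdot 96} = \frac{1}{77} \cdot \frac{1}{30666} + \frac{32741}{1 + \frac{96}{55}} = \frac{1}{77} \cdot \frac{1}{30666} + \frac{32741}{\frac{151}{55}} = \frac{1}{2361282} + 32741 \cdot \frac{55}{151} = \frac{1}{2361282} + \frac{1800755}{151} = \frac{4252090368061}{356553582}$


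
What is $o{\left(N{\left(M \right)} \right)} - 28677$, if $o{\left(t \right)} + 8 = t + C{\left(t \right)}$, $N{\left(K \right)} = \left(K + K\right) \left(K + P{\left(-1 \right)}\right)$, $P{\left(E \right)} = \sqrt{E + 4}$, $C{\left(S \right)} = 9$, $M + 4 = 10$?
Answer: $-28604 + 12 \sqrt{3} \approx -28583.0$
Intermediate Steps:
$M = 6$ ($M = -4 + 10 = 6$)
$P{\left(E \right)} = \sqrt{4 + E}$
$N{\left(K \right)} = 2 K \left(K + \sqrt{3}\right)$ ($N{\left(K \right)} = \left(K + K\right) \left(K + \sqrt{4 - 1}\right) = 2 K \left(K + \sqrt{3}\right)$)
$o{\left(t \right)} = 1 + t$ ($o{\left(t \right)} = -8 + \left(t + 9\right) = -8 + \left(9 + t\right) = 1 + t$)
$o{\left(N{\left(M \right)} \right)} - 28677 = \left(1 + 2 \cdot 6 \left(6 + \sqrt{3}\right)\right) - 28677 = \left(1 + \left(72 + 12 \sqrt{3}\right)\right) - 28677 = \left(73 + 12 \sqrt{3}\right) - 28677 = -28604 + 12 \sqrt{3}$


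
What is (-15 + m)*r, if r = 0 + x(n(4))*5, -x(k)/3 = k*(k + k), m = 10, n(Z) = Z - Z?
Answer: 0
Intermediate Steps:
n(Z) = 0
x(k) = -6*k² (x(k) = -3*k*(k + k) = -3*k*2*k = -6*k²)
r = 0 (r = 0 - 6*0²*5 = 0 - 6*0*5 = 0 + 0*5 = 0 + 0 = 0)
(-15 + m)*r = (-15 + 10)*0 = -5*0 = 0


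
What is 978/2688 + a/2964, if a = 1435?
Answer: 281503/331968 ≈ 0.84798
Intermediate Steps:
978/2688 + a/2964 = 978/2688 + 1435/2964 = 978*(1/2688) + 1435*(1/2964) = 163/448 + 1435/2964 = 281503/331968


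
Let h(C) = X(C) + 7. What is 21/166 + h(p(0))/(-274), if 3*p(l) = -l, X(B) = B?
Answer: 1148/11371 ≈ 0.10096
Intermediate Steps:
p(l) = -l/3 (p(l) = (-l)/3 = -l/3)
h(C) = 7 + C (h(C) = C + 7 = 7 + C)
21/166 + h(p(0))/(-274) = 21/166 + (7 - ⅓*0)/(-274) = 21*(1/166) + (7 + 0)*(-1/274) = 21/166 + 7*(-1/274) = 21/166 - 7/274 = 1148/11371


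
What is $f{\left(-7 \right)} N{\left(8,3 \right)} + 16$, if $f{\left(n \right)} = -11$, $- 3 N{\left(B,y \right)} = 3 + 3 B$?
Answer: $115$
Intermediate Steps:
$N{\left(B,y \right)} = -1 - B$ ($N{\left(B,y \right)} = - \frac{3 + 3 B}{3} = -1 - B$)
$f{\left(-7 \right)} N{\left(8,3 \right)} + 16 = - 11 \left(-1 - 8\right) + 16 = \left(-11\right) \left(-9\right) + 16 = 99 + 16 = 115$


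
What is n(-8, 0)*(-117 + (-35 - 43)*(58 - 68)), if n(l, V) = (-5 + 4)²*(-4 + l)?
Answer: -7956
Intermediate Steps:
n(l, V) = -4 + l (n(l, V) = (-1)²*(-4 + l) = 1*(-4 + l) = -4 + l)
n(-8, 0)*(-117 + (-35 - 43)*(58 - 68)) = (-4 - 8)*(-117 + (-35 - 43)*(58 - 68)) = -12*(-117 - 78*(-10)) = -12*(-117 + 780) = -12*663 = -7956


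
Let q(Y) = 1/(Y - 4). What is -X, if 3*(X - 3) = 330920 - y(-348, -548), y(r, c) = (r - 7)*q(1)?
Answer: -992432/9 ≈ -1.1027e+5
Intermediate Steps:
q(Y) = 1/(-4 + Y)
y(r, c) = 7/3 - r/3 (y(r, c) = (r - 7)/(-4 + 1) = (-7 + r)/(-3) = (-7 + r)*(-⅓) = 7/3 - r/3)
X = 992432/9 (X = 3 + (330920 - (7/3 - ⅓*(-348)))/3 = 3 + (330920 - (7/3 + 116))/3 = 3 + (330920 - 1*355/3)/3 = 3 + (330920 - 355/3)/3 = 3 + (⅓)*(992405/3) = 3 + 992405/9 = 992432/9 ≈ 1.1027e+5)
-X = -1*992432/9 = -992432/9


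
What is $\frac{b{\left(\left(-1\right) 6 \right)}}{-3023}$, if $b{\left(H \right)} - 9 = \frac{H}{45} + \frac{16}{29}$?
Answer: $- \frac{4097}{1315005} \approx -0.0031156$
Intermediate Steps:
$b{\left(H \right)} = \frac{277}{29} + \frac{H}{45}$ ($b{\left(H \right)} = 9 + \left(\frac{H}{45} + \frac{16}{29}\right) = 9 + \left(\frac{16}{29} + \frac{H}{45}\right) = \frac{277}{29} + \frac{H}{45}$)
$\frac{b{\left(\left(-1\right) 6 \right)}}{-3023} = \frac{\frac{277}{29} + \frac{\left(-1\right) 6}{45}}{-3023} = \left(\frac{277}{29} + \frac{1}{45} \left(-6\right)\right) \left(- \frac{1}{3023}\right) = \left(\frac{277}{29} - \frac{2}{15}\right) \left(- \frac{1}{3023}\right) = \frac{4097}{435} \left(- \frac{1}{3023}\right) = - \frac{4097}{1315005}$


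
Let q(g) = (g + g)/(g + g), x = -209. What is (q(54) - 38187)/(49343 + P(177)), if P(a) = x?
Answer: -19093/24567 ≈ -0.77718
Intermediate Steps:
P(a) = -209
q(g) = 1 (q(g) = (2*g)/((2*g)) = (2*g)*(1/(2*g)) = 1)
(q(54) - 38187)/(49343 + P(177)) = (1 - 38187)/(49343 - 209) = -38186/49134 = -38186*1/49134 = -19093/24567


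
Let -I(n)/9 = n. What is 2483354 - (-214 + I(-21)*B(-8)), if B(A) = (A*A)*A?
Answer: 2580336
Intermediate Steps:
B(A) = A³ (B(A) = A²*A = A³)
I(n) = -9*n
2483354 - (-214 + I(-21)*B(-8)) = 2483354 - (-214 - 9*(-21)*(-8)³) = 2483354 - (-214 + 189*(-512)) = 2483354 - (-214 - 96768) = 2483354 - 1*(-96982) = 2483354 + 96982 = 2580336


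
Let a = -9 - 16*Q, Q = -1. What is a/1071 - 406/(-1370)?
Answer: 31744/104805 ≈ 0.30289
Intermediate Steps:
a = 7 (a = -9 - 16*(-1) = -9 + 16 = 7)
a/1071 - 406/(-1370) = 7/1071 - 406/(-1370) = 7*(1/1071) - 406*(-1/1370) = 1/153 + 203/685 = 31744/104805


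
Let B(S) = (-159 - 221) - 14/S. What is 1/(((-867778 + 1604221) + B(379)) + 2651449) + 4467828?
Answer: 5736097082782531/1283867034 ≈ 4.4678e+6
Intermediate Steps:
B(S) = -380 - 14/S
1/(((-867778 + 1604221) + B(379)) + 2651449) + 4467828 = 1/(((-867778 + 1604221) + (-380 - 14/379)) + 2651449) + 4467828 = 1/((736443 + (-380 - 14*1/379)) + 2651449) + 4467828 = 1/((736443 + (-380 - 14/379)) + 2651449) + 4467828 = 1/((736443 - 144034/379) + 2651449) + 4467828 = 1/(278967863/379 + 2651449) + 4467828 = 1/(1283867034/379) + 4467828 = 379/1283867034 + 4467828 = 5736097082782531/1283867034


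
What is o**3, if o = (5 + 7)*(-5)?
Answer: -216000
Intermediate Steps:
o = -60 (o = 12*(-5) = -60)
o**3 = (-60)**3 = -216000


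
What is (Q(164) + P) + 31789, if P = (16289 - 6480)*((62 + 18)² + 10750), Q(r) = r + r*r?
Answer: 168283199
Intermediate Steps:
Q(r) = r + r²
P = 168224350 (P = 9809*(80² + 10750) = 9809*(6400 + 10750) = 9809*17150 = 168224350)
(Q(164) + P) + 31789 = (164*(1 + 164) + 168224350) + 31789 = (164*165 + 168224350) + 31789 = (27060 + 168224350) + 31789 = 168251410 + 31789 = 168283199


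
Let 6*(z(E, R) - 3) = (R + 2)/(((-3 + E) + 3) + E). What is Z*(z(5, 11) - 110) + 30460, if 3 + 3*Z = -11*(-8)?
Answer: 987641/36 ≈ 27434.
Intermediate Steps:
z(E, R) = 3 + (2 + R)/(12*E) (z(E, R) = 3 + ((R + 2)/(((-3 + E) + 3) + E))/6 = 3 + ((2 + R)/(E + E))/6 = 3 + ((2 + R)/((2*E)))/6 = 3 + ((2 + R)*(1/(2*E)))/6 = 3 + ((2 + R)/(2*E))/6 = 3 + (2 + R)/(12*E))
Z = 85/3 (Z = -1 + (-11*(-8))/3 = -1 + (⅓)*88 = -1 + 88/3 = 85/3 ≈ 28.333)
Z*(z(5, 11) - 110) + 30460 = 85*((1/12)*(2 + 11 + 36*5)/5 - 110)/3 + 30460 = 85*((1/12)*(⅕)*(2 + 11 + 180) - 110)/3 + 30460 = 85*((1/12)*(⅕)*193 - 110)/3 + 30460 = 85*(193/60 - 110)/3 + 30460 = (85/3)*(-6407/60) + 30460 = -108919/36 + 30460 = 987641/36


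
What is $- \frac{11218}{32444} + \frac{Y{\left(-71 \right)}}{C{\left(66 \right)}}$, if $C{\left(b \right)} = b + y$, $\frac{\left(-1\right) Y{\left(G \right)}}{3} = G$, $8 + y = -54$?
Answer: $\frac{1716425}{32444} \approx 52.904$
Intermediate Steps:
$y = -62$ ($y = -8 - 54 = -62$)
$Y{\left(G \right)} = - 3 G$
$C{\left(b \right)} = -62 + b$ ($C{\left(b \right)} = b - 62 = -62 + b$)
$- \frac{11218}{32444} + \frac{Y{\left(-71 \right)}}{C{\left(66 \right)}} = - \frac{11218}{32444} + \frac{\left(-3\right) \left(-71\right)}{-62 + 66} = \left(-11218\right) \frac{1}{32444} + \frac{213}{4} = - \frac{5609}{16222} + 213 \cdot \frac{1}{4} = - \frac{5609}{16222} + \frac{213}{4} = \frac{1716425}{32444}$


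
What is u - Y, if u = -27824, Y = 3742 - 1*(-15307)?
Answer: -46873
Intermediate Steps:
Y = 19049 (Y = 3742 + 15307 = 19049)
u - Y = -27824 - 1*19049 = -27824 - 19049 = -46873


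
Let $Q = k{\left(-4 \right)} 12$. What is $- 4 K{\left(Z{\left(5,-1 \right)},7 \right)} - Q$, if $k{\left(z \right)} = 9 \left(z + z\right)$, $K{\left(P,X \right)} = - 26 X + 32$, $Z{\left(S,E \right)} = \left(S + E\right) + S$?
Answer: $1464$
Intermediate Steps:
$Z{\left(S,E \right)} = E + 2 S$ ($Z{\left(S,E \right)} = \left(E + S\right) + S = E + 2 S$)
$K{\left(P,X \right)} = 32 - 26 X$
$k{\left(z \right)} = 18 z$ ($k{\left(z \right)} = 9 \cdot 2 z = 18 z$)
$Q = -864$ ($Q = 18 \left(-4\right) 12 = \left(-72\right) 12 = -864$)
$- 4 K{\left(Z{\left(5,-1 \right)},7 \right)} - Q = - 4 \left(32 - 182\right) - -864 = - 4 \left(32 - 182\right) + 864 = \left(-4\right) \left(-150\right) + 864 = 600 + 864 = 1464$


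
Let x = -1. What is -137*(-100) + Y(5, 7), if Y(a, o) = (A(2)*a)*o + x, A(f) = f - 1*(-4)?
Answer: 13909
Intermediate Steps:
A(f) = 4 + f (A(f) = f + 4 = 4 + f)
Y(a, o) = -1 + 6*a*o (Y(a, o) = ((4 + 2)*a)*o - 1 = (6*a)*o - 1 = 6*a*o - 1 = -1 + 6*a*o)
-137*(-100) + Y(5, 7) = -137*(-100) + (-1 + 6*5*7) = 13700 + (-1 + 210) = 13700 + 209 = 13909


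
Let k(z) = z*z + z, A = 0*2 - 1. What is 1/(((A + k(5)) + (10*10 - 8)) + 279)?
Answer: 1/400 ≈ 0.0025000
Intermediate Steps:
A = -1 (A = 0 - 1 = -1)
k(z) = z + z**2 (k(z) = z**2 + z = z + z**2)
1/(((A + k(5)) + (10*10 - 8)) + 279) = 1/(((-1 + 5*(1 + 5)) + (10*10 - 8)) + 279) = 1/(((-1 + 5*6) + (100 - 8)) + 279) = 1/(((-1 + 30) + 92) + 279) = 1/((29 + 92) + 279) = 1/(121 + 279) = 1/400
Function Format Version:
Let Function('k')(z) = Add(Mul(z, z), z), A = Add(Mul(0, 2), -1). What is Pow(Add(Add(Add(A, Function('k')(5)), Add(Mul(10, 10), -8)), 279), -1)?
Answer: Rational(1, 400) ≈ 0.0025000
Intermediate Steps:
A = -1 (A = Add(0, -1) = -1)
Function('k')(z) = Add(z, Pow(z, 2)) (Function('k')(z) = Add(Pow(z, 2), z) = Add(z, Pow(z, 2)))
Pow(Add(Add(Add(A, Function('k')(5)), Add(Mul(10, 10), -8)), 279), -1) = Pow(Add(Add(Add(-1, Mul(5, Add(1, 5))), Add(Mul(10, 10), -8)), 279), -1) = Pow(Add(Add(Add(-1, Mul(5, 6)), Add(100, -8)), 279), -1) = Pow(Add(Add(Add(-1, 30), 92), 279), -1) = Pow(Add(Add(29, 92), 279), -1) = Pow(Add(121, 279), -1) = Pow(400, -1) = Rational(1, 400)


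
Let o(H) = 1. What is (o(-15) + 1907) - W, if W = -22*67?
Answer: 3382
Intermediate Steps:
W = -1474
(o(-15) + 1907) - W = (1 + 1907) - 1*(-1474) = 1908 + 1474 = 3382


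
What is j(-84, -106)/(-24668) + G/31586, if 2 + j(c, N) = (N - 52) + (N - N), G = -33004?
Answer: -101136114/97395431 ≈ -1.0384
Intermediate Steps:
j(c, N) = -54 + N (j(c, N) = -2 + ((N - 52) + (N - N)) = -2 + ((-52 + N) + 0) = -2 + (-52 + N) = -54 + N)
j(-84, -106)/(-24668) + G/31586 = (-54 - 106)/(-24668) - 33004/31586 = -160*(-1/24668) - 33004*1/31586 = 40/6167 - 16502/15793 = -101136114/97395431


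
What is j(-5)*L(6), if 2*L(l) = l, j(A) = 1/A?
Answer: -3/5 ≈ -0.60000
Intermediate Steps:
j(A) = 1/A
L(l) = l/2
j(-5)*L(6) = ((1/2)*6)/(-5) = -1/5*3 = -3/5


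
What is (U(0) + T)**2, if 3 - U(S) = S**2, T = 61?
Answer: 4096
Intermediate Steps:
U(S) = 3 - S**2
(U(0) + T)**2 = ((3 - 1*0**2) + 61)**2 = ((3 - 1*0) + 61)**2 = ((3 + 0) + 61)**2 = (3 + 61)**2 = 64**2 = 4096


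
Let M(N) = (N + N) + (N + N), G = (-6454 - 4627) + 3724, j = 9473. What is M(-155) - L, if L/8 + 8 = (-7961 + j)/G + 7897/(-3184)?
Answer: -223586197/418298 ≈ -534.51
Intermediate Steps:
G = -7357 (G = -11081 + 3724 = -7357)
M(N) = 4*N (M(N) = 2*N + 2*N = 4*N)
L = -35758563/418298 (L = -64 + 8*((-7961 + 9473)/(-7357) + 7897/(-3184)) = -64 + 8*(1512*(-1/7357) + 7897*(-1/3184)) = -64 + 8*(-216/1051 - 7897/3184) = -64 + 8*(-8987491/3346384) = -64 - 8987491/418298 = -35758563/418298 ≈ -85.486)
M(-155) - L = 4*(-155) - 1*(-35758563/418298) = -620 + 35758563/418298 = -223586197/418298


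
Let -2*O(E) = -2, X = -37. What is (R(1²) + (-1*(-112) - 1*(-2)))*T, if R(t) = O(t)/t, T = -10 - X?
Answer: 3105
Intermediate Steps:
O(E) = 1 (O(E) = -½*(-2) = 1)
T = 27 (T = -10 - 1*(-37) = -10 + 37 = 27)
R(t) = 1/t
(R(1²) + (-1*(-112) - 1*(-2)))*T = (1/(1²) + (-1*(-112) - 1*(-2)))*27 = (1/1 + (112 + 2))*27 = (1 + 114)*27 = 115*27 = 3105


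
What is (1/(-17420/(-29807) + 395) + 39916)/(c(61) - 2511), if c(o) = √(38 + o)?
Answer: -43771098234831/2753469660410 - 470656970267*√11/24781226943690 ≈ -15.960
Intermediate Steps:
(1/(-17420/(-29807) + 395) + 39916)/(c(61) - 2511) = (1/(-17420/(-29807) + 395) + 39916)/(√(38 + 61) - 2511) = (1/(-17420*(-1/29807) + 395) + 39916)/(√99 - 2511) = (1/(17420/29807 + 395) + 39916)/(3*√11 - 2511) = (1/(11791185/29807) + 39916)/(-2511 + 3*√11) = (29807/11791185 + 39916)/(-2511 + 3*√11) = 470656970267/(11791185*(-2511 + 3*√11))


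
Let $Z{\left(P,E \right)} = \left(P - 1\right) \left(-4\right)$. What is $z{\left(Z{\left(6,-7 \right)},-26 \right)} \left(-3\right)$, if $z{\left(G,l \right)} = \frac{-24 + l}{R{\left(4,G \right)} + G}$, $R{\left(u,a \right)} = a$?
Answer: $- \frac{15}{4} \approx -3.75$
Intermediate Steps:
$Z{\left(P,E \right)} = 4 - 4 P$ ($Z{\left(P,E \right)} = \left(-1 + P\right) \left(-4\right) = 4 - 4 P$)
$z{\left(G,l \right)} = \frac{-24 + l}{2 G}$ ($z{\left(G,l \right)} = \frac{-24 + l}{G + G} = \frac{-24 + l}{2 G}$)
$z{\left(Z{\left(6,-7 \right)},-26 \right)} \left(-3\right) = \frac{-24 - 26}{2 \left(4 - 24\right)} \left(-3\right) = \frac{1}{2} \frac{1}{4 - 24} \left(-50\right) \left(-3\right) = \frac{1}{2} \frac{1}{-20} \left(-50\right) \left(-3\right) = \frac{1}{2} \left(- \frac{1}{20}\right) \left(-50\right) \left(-3\right) = \frac{5}{4} \left(-3\right) = - \frac{15}{4}$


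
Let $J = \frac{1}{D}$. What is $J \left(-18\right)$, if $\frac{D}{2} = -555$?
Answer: $\frac{3}{185} \approx 0.016216$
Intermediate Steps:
$D = -1110$ ($D = 2 \left(-555\right) = -1110$)
$J = - \frac{1}{1110}$ ($J = \frac{1}{-1110} = - \frac{1}{1110} \approx -0.0009009$)
$J \left(-18\right) = \left(- \frac{1}{1110}\right) \left(-18\right) = \frac{3}{185}$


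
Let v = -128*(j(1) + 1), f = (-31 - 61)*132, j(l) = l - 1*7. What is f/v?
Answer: -759/40 ≈ -18.975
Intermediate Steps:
j(l) = -7 + l (j(l) = l - 7 = -7 + l)
f = -12144 (f = -92*132 = -12144)
v = 640 (v = -128*((-7 + 1) + 1) = -128*(-6 + 1) = -128*(-5) = 640)
f/v = -12144/640 = -12144*1/640 = -759/40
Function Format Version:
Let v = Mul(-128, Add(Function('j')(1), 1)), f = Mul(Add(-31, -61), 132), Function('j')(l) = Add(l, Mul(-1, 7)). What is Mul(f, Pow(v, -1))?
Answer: Rational(-759, 40) ≈ -18.975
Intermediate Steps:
Function('j')(l) = Add(-7, l) (Function('j')(l) = Add(l, -7) = Add(-7, l))
f = -12144 (f = Mul(-92, 132) = -12144)
v = 640 (v = Mul(-128, Add(Add(-7, 1), 1)) = Mul(-128, Add(-6, 1)) = Mul(-128, -5) = 640)
Mul(f, Pow(v, -1)) = Mul(-12144, Pow(640, -1)) = Mul(-12144, Rational(1, 640)) = Rational(-759, 40)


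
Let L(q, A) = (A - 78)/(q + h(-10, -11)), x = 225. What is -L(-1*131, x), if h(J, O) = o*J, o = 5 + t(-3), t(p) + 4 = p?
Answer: 49/37 ≈ 1.3243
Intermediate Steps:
t(p) = -4 + p
o = -2 (o = 5 + (-4 - 3) = 5 - 7 = -2)
h(J, O) = -2*J
L(q, A) = (-78 + A)/(20 + q) (L(q, A) = (A - 78)/(q - 2*(-10)) = (-78 + A)/(q + 20) = (-78 + A)/(20 + q))
-L(-1*131, x) = -(-78 + 225)/(20 - 1*131) = -147/(20 - 131) = -147/(-111) = -(-1)*147/111 = -1*(-49/37) = 49/37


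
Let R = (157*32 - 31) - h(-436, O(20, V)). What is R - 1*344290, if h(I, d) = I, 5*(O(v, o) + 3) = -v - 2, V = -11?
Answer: -338861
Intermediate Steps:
O(v, o) = -17/5 - v/5 (O(v, o) = -3 + (-v - 2)/5 = -3 + (-2 - v)/5 = -3 + (-2/5 - v/5) = -17/5 - v/5)
R = 5429 (R = (157*32 - 31) - 1*(-436) = (5024 - 31) + 436 = 4993 + 436 = 5429)
R - 1*344290 = 5429 - 1*344290 = 5429 - 344290 = -338861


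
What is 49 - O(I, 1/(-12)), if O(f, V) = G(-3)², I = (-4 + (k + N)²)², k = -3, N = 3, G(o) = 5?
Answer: 24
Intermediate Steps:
I = 16 (I = (-4 + (-3 + 3)²)² = (-4 + 0²)² = (-4 + 0)² = (-4)² = 16)
O(f, V) = 25 (O(f, V) = 5² = 25)
49 - O(I, 1/(-12)) = 49 - 1*25 = 49 - 25 = 24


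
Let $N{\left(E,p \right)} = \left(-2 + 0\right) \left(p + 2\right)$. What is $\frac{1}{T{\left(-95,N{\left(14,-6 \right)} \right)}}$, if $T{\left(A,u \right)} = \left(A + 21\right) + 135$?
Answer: $\frac{1}{61} \approx 0.016393$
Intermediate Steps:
$N{\left(E,p \right)} = -4 - 2 p$ ($N{\left(E,p \right)} = - 2 \left(2 + p\right) = -4 - 2 p$)
$T{\left(A,u \right)} = 156 + A$ ($T{\left(A,u \right)} = \left(21 + A\right) + 135 = 156 + A$)
$\frac{1}{T{\left(-95,N{\left(14,-6 \right)} \right)}} = \frac{1}{156 - 95} = \frac{1}{61}$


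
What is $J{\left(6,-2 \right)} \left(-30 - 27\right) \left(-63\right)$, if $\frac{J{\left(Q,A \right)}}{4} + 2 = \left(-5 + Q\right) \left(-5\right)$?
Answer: $-100548$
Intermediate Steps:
$J{\left(Q,A \right)} = 92 - 20 Q$ ($J{\left(Q,A \right)} = -8 + 4 \left(-5 + Q\right) \left(-5\right) = -8 + 4 \left(25 - 5 Q\right) = -8 - \left(-100 + 20 Q\right) = 92 - 20 Q$)
$J{\left(6,-2 \right)} \left(-30 - 27\right) \left(-63\right) = \left(92 - 120\right) \left(-30 - 27\right) \left(-63\right) = \left(92 - 120\right) \left(-57\right) \left(-63\right) = \left(-28\right) \left(-57\right) \left(-63\right) = 1596 \left(-63\right) = -100548$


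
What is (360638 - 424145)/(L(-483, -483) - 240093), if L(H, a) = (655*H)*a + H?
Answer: -21169/50854573 ≈ -0.00041627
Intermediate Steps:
L(H, a) = H + 655*H*a (L(H, a) = 655*H*a + H = H + 655*H*a)
(360638 - 424145)/(L(-483, -483) - 240093) = (360638 - 424145)/(-483*(1 + 655*(-483)) - 240093) = -63507/(-483*(1 - 316365) - 240093) = -63507/(-483*(-316364) - 240093) = -63507/(152803812 - 240093) = -63507/152563719 = -63507*1/152563719 = -21169/50854573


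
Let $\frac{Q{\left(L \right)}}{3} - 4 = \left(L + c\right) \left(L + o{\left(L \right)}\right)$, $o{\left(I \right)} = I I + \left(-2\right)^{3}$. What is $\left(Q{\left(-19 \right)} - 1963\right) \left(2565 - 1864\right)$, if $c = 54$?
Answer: $23216419$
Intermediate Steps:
$o{\left(I \right)} = -8 + I^{2}$ ($o{\left(I \right)} = I^{2} - 8 = -8 + I^{2}$)
$Q{\left(L \right)} = 12 + 3 \left(54 + L\right) \left(-8 + L + L^{2}\right)$ ($Q{\left(L \right)} = 12 + 3 \left(L + 54\right) \left(L + \left(-8 + L^{2}\right)\right) = 12 + 3 \left(54 + L\right) \left(-8 + L + L^{2}\right)$)
$\left(Q{\left(-19 \right)} - 1963\right) \left(2565 - 1864\right) = \left(\left(-1284 + 3 \left(-19\right)^{3} + 138 \left(-19\right) + 165 \left(-19\right)^{2}\right) - 1963\right) \left(2565 - 1864\right) = \left(\left(-1284 + 3 \left(-6859\right) - 2622 + 165 \cdot 361\right) - 1963\right) 701 = \left(\left(-1284 - 20577 - 2622 + 59565\right) - 1963\right) 701 = \left(35082 - 1963\right) 701 = 33119 \cdot 701 = 23216419$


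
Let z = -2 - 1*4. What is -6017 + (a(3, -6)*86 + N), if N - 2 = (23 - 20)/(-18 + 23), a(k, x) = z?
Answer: -32652/5 ≈ -6530.4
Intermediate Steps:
z = -6 (z = -2 - 4 = -6)
a(k, x) = -6
N = 13/5 (N = 2 + (23 - 20)/(-18 + 23) = 2 + 3/5 = 13/5 ≈ 2.6000)
-6017 + (a(3, -6)*86 + N) = -6017 + (-6*86 + 13/5) = -6017 + (-516 + 13/5) = -6017 - 2567/5 = -32652/5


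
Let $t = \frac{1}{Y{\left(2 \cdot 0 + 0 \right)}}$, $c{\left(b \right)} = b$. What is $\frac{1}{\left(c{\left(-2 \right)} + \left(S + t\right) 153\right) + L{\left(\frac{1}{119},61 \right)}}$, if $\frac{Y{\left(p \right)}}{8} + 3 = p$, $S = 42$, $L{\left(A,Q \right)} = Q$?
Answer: $\frac{8}{51829} \approx 0.00015435$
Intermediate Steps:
$Y{\left(p \right)} = -24 + 8 p$
$t = - \frac{1}{24}$ ($t = \frac{1}{-24 + 8 \left(2 \cdot 0 + 0\right)} = \frac{1}{-24 + 8 \left(0 + 0\right)} = \frac{1}{-24 + 8 \cdot 0} = \frac{1}{-24 + 0} = \frac{1}{-24} = - \frac{1}{24} \approx -0.041667$)
$\frac{1}{\left(c{\left(-2 \right)} + \left(S + t\right) 153\right) + L{\left(\frac{1}{119},61 \right)}} = \frac{1}{\left(-2 + \left(42 - \frac{1}{24}\right) 153\right) + 61} = \frac{1}{\left(-2 + \frac{1007}{24} \cdot 153\right) + 61} = \frac{1}{\left(-2 + \frac{51357}{8}\right) + 61} = \frac{1}{\frac{51341}{8} + 61} = \frac{1}{\frac{51829}{8}} = \frac{8}{51829}$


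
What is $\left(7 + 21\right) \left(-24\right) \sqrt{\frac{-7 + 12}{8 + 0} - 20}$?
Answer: $- 168 i \sqrt{310} \approx - 2957.9 i$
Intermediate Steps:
$\left(7 + 21\right) \left(-24\right) \sqrt{\frac{-7 + 12}{8 + 0} - 20} = 28 \left(-24\right) \sqrt{\frac{5}{8} - 20} = - 672 \sqrt{5 \cdot \frac{1}{8} - 20} = - 672 \sqrt{\frac{5}{8} - 20} = - 672 \sqrt{- \frac{155}{8}} = - 672 \frac{i \sqrt{310}}{4} = - 168 i \sqrt{310}$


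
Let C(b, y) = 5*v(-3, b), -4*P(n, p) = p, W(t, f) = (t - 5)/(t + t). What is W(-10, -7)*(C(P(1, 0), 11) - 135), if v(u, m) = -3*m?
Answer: -405/4 ≈ -101.25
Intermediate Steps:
W(t, f) = (-5 + t)/(2*t) (W(t, f) = (-5 + t)/((2*t)) = (-5 + t)*(1/(2*t)) = (-5 + t)/(2*t))
P(n, p) = -p/4
C(b, y) = -15*b (C(b, y) = 5*(-3*b) = -15*b)
W(-10, -7)*(C(P(1, 0), 11) - 135) = ((½)*(-5 - 10)/(-10))*(-(-15)*0/4 - 135) = ((½)*(-⅒)*(-15))*(-15*0 - 135) = 3*(0 - 135)/4 = (¾)*(-135) = -405/4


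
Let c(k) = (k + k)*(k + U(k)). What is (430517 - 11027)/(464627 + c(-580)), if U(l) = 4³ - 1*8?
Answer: 46610/119163 ≈ 0.39114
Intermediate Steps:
U(l) = 56 (U(l) = 64 - 8 = 56)
c(k) = 2*k*(56 + k) (c(k) = (k + k)*(k + 56) = (2*k)*(56 + k) = 2*k*(56 + k))
(430517 - 11027)/(464627 + c(-580)) = (430517 - 11027)/(464627 + 2*(-580)*(56 - 580)) = 419490/(464627 + 2*(-580)*(-524)) = 419490/(464627 + 607840) = 419490/1072467 = 419490*(1/1072467) = 46610/119163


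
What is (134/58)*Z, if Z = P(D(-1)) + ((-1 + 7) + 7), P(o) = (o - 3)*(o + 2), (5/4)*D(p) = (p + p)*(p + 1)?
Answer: 469/29 ≈ 16.172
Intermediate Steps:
D(p) = 8*p*(1 + p)/5 (D(p) = 4*((p + p)*(p + 1))/5 = 4*((2*p)*(1 + p))/5 = 4*(2*p*(1 + p))/5 = 8*p*(1 + p)/5)
P(o) = (-3 + o)*(2 + o)
Z = 7 (Z = (-6 + ((8/5)*(-1)*(1 - 1))² - 8*(-1)*(1 - 1)/5) + ((-1 + 7) + 7) = (-6 + ((8/5)*(-1)*0)² - 8*(-1)*0/5) + (6 + 7) = (-6 + 0² - 1*0) + 13 = (-6 + 0 + 0) + 13 = -6 + 13 = 7)
(134/58)*Z = (134/58)*7 = (134*(1/58))*7 = (67/29)*7 = 469/29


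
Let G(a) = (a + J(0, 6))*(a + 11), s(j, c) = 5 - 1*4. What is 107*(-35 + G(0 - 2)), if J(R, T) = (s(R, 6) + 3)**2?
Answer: 9737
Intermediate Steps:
s(j, c) = 1 (s(j, c) = 5 - 4 = 1)
J(R, T) = 16 (J(R, T) = (1 + 3)**2 = 4**2 = 16)
G(a) = (11 + a)*(16 + a) (G(a) = (a + 16)*(a + 11) = (16 + a)*(11 + a) = (11 + a)*(16 + a))
107*(-35 + G(0 - 2)) = 107*(-35 + (176 + (0 - 2)**2 + 27*(0 - 2))) = 107*(-35 + (176 + (-2)**2 + 27*(-2))) = 107*(-35 + (176 + 4 - 54)) = 107*(-35 + 126) = 107*91 = 9737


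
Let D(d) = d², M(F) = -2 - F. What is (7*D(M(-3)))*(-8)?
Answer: -56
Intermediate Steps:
(7*D(M(-3)))*(-8) = (7*(-2 - 1*(-3))²)*(-8) = (7*(-2 + 3)²)*(-8) = (7*1²)*(-8) = (7*1)*(-8) = 7*(-8) = -56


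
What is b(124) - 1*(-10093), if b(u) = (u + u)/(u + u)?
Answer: 10094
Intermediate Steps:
b(u) = 1 (b(u) = (2*u)/((2*u)) = (2*u)*(1/(2*u)) = 1)
b(124) - 1*(-10093) = 1 - 1*(-10093) = 1 + 10093 = 10094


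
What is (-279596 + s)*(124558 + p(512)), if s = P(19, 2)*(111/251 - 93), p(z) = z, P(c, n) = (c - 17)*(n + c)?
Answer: -8899273303800/251 ≈ -3.5455e+10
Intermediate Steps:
P(c, n) = (-17 + c)*(c + n)
s = -975744/251 (s = (19² - 17*19 - 17*2 + 19*2)*(111/251 - 93) = (361 - 323 - 34 + 38)*(111*(1/251) - 93) = 42*(111/251 - 93) = 42*(-23232/251) = -975744/251 ≈ -3887.4)
(-279596 + s)*(124558 + p(512)) = (-279596 - 975744/251)*(124558 + 512) = -71154340/251*125070 = -8899273303800/251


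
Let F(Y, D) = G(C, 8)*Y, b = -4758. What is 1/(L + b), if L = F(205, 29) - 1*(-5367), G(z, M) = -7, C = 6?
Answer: -1/826 ≈ -0.0012107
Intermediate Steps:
F(Y, D) = -7*Y
L = 3932 (L = -7*205 - 1*(-5367) = -1435 + 5367 = 3932)
1/(L + b) = 1/(3932 - 4758) = 1/(-826) = -1/826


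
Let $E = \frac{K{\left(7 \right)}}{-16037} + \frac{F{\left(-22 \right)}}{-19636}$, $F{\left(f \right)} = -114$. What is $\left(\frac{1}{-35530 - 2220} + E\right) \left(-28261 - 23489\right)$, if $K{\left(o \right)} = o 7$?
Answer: $- \frac{239370630192}{1698224369} \approx -140.95$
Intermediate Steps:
$K{\left(o \right)} = 7 o$
$E = \frac{61861}{22493038}$ ($E = \frac{7 \cdot 7}{-16037} - \frac{114}{-19636} = 49 \left(- \frac{1}{16037}\right) - - \frac{57}{9818} = - \frac{7}{2291} + \frac{57}{9818} = \frac{61861}{22493038} \approx 0.0027502$)
$\left(\frac{1}{-35530 - 2220} + E\right) \left(-28261 - 23489\right) = \left(\frac{1}{-35530 - 2220} + \frac{61861}{22493038}\right) \left(-28261 - 23489\right) = \left(\frac{1}{-37750} + \frac{61861}{22493038}\right) \left(-51750\right) = \left(- \frac{1}{37750} + \frac{61861}{22493038}\right) \left(-51750\right) = \frac{578189928}{212278046125} \left(-51750\right) = - \frac{239370630192}{1698224369}$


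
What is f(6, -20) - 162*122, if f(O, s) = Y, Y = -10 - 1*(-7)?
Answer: -19767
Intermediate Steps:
Y = -3 (Y = -10 + 7 = -3)
f(O, s) = -3
f(6, -20) - 162*122 = -3 - 162*122 = -3 - 19764 = -19767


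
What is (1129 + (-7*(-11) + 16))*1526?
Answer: 1864772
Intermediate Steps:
(1129 + (-7*(-11) + 16))*1526 = (1129 + (77 + 16))*1526 = (1129 + 93)*1526 = 1222*1526 = 1864772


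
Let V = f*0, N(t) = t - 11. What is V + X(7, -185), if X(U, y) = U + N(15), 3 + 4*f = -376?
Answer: 11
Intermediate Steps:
f = -379/4 (f = -¾ + (¼)*(-376) = -¾ - 94 = -379/4 ≈ -94.750)
N(t) = -11 + t
V = 0 (V = -379/4*0 = 0)
X(U, y) = 4 + U (X(U, y) = U + (-11 + 15) = U + 4 = 4 + U)
V + X(7, -185) = 0 + (4 + 7) = 0 + 11 = 11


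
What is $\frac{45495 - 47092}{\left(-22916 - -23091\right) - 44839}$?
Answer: $\frac{1597}{44664} \approx 0.035756$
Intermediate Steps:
$\frac{45495 - 47092}{\left(-22916 - -23091\right) - 44839} = - \frac{1597}{\left(-22916 + 23091\right) - 44839} = - \frac{1597}{175 - 44839} = - \frac{1597}{-44664} = \left(-1597\right) \left(- \frac{1}{44664}\right) = \frac{1597}{44664}$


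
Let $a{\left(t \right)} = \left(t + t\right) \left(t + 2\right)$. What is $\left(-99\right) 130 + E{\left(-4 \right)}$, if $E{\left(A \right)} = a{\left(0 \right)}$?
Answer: $-12870$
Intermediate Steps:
$a{\left(t \right)} = 2 t \left(2 + t\right)$
$E{\left(A \right)} = 0$ ($E{\left(A \right)} = 2 \cdot 0 \left(2 + 0\right) = 2 \cdot 0 \cdot 2 = 0$)
$\left(-99\right) 130 + E{\left(-4 \right)} = \left(-99\right) 130 + 0 = -12870 + 0 = -12870$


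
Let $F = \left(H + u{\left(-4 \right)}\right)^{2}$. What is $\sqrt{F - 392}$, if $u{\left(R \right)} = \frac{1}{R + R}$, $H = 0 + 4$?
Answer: $\frac{i \sqrt{24127}}{8} \approx 19.416 i$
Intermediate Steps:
$H = 4$
$u{\left(R \right)} = \frac{1}{2 R}$
$F = \frac{961}{64}$ ($F = \left(4 + \frac{1}{2 \left(-4\right)}\right)^{2} = \left(4 + \frac{1}{2} \left(- \frac{1}{4}\right)\right)^{2} = \left(4 - \frac{1}{8}\right)^{2} = \left(\frac{31}{8}\right)^{2} = \frac{961}{64} \approx 15.016$)
$\sqrt{F - 392} = \sqrt{\frac{961}{64} - 392} = \sqrt{- \frac{24127}{64}} = \frac{i \sqrt{24127}}{8}$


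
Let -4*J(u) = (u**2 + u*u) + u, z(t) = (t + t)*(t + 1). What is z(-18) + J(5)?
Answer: 2393/4 ≈ 598.25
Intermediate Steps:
z(t) = 2*t*(1 + t) (z(t) = (2*t)*(1 + t) = 2*t*(1 + t))
J(u) = -u**2/2 - u/4 (J(u) = -((u**2 + u*u) + u)/4 = -((u**2 + u**2) + u)/4 = -(2*u**2 + u)/4 = -(u + 2*u**2)/4 = -u**2/2 - u/4)
z(-18) + J(5) = 2*(-18)*(1 - 18) - 1/4*5*(1 + 2*5) = 2*(-18)*(-17) - 1/4*5*(1 + 10) = 612 - 1/4*5*11 = 612 - 55/4 = 2393/4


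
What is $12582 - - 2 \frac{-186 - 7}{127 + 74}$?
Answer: $\frac{2528596}{201} \approx 12580.0$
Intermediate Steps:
$12582 - - 2 \frac{-186 - 7}{127 + 74} = 12582 - - 2 \left(- \frac{193}{201}\right) = 12582 - - 2 \left(\left(-193\right) \frac{1}{201}\right) = 12582 - \left(-2\right) \left(- \frac{193}{201}\right) = 12582 - \frac{386}{201} = \frac{2528596}{201}$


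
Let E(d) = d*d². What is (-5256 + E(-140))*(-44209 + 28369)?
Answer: 43548215040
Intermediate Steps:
E(d) = d³
(-5256 + E(-140))*(-44209 + 28369) = (-5256 + (-140)³)*(-44209 + 28369) = (-5256 - 2744000)*(-15840) = -2749256*(-15840) = 43548215040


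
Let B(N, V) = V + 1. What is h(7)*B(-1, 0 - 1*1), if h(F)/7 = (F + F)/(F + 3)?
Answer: 0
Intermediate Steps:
h(F) = 14*F/(3 + F) (h(F) = 7*((F + F)/(F + 3)) = 7*((2*F)/(3 + F)) = 7*(2*F/(3 + F)) = 14*F/(3 + F))
B(N, V) = 1 + V
h(7)*B(-1, 0 - 1*1) = (14*7/(3 + 7))*(1 + (0 - 1*1)) = (14*7/10)*(1 + (0 - 1)) = (14*7*(⅒))*(1 - 1) = (49/5)*0 = 0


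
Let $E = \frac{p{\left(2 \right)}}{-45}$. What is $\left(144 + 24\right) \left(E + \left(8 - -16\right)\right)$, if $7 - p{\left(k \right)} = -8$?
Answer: $3976$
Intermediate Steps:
$p{\left(k \right)} = 15$ ($p{\left(k \right)} = 7 - -8 = 7 + 8 = 15$)
$E = - \frac{1}{3}$ ($E = \frac{15}{-45} = 15 \left(- \frac{1}{45}\right) = - \frac{1}{3} \approx -0.33333$)
$\left(144 + 24\right) \left(E + \left(8 - -16\right)\right) = \left(144 + 24\right) \left(- \frac{1}{3} + \left(8 - -16\right)\right) = 168 \left(- \frac{1}{3} + \left(8 + 16\right)\right) = 168 \left(- \frac{1}{3} + 24\right) = 168 \cdot \frac{71}{3} = 3976$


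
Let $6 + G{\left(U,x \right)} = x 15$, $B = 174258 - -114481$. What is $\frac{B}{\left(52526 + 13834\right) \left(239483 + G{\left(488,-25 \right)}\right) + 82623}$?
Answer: $\frac{288739}{15866891343} \approx 1.8198 \cdot 10^{-5}$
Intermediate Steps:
$B = 288739$ ($B = 174258 + 114481 = 288739$)
$G{\left(U,x \right)} = -6 + 15 x$ ($G{\left(U,x \right)} = -6 + x 15 = -6 + 15 x$)
$\frac{B}{\left(52526 + 13834\right) \left(239483 + G{\left(488,-25 \right)}\right) + 82623} = \frac{288739}{\left(52526 + 13834\right) \left(239483 + \left(-6 + 15 \left(-25\right)\right)\right) + 82623} = \frac{288739}{66360 \left(239483 - 381\right) + 82623} = \frac{288739}{66360 \cdot 239102 + 82623} = \frac{288739}{15866808720 + 82623} = \frac{288739}{15866891343}$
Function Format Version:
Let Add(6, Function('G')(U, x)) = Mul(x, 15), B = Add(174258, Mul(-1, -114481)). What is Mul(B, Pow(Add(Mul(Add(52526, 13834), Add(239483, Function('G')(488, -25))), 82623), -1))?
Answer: Rational(288739, 15866891343) ≈ 1.8198e-5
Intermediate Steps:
B = 288739 (B = Add(174258, 114481) = 288739)
Function('G')(U, x) = Add(-6, Mul(15, x)) (Function('G')(U, x) = Add(-6, Mul(x, 15)) = Add(-6, Mul(15, x)))
Mul(B, Pow(Add(Mul(Add(52526, 13834), Add(239483, Function('G')(488, -25))), 82623), -1)) = Mul(288739, Pow(Add(Mul(Add(52526, 13834), Add(239483, Add(-6, Mul(15, -25)))), 82623), -1)) = Mul(288739, Pow(Add(Mul(66360, Add(239483, Add(-6, -375))), 82623), -1)) = Mul(288739, Pow(Add(Mul(66360, Add(239483, -381)), 82623), -1)) = Mul(288739, Pow(Add(Mul(66360, 239102), 82623), -1)) = Mul(288739, Pow(Add(15866808720, 82623), -1)) = Mul(288739, Pow(15866891343, -1)) = Mul(288739, Rational(1, 15866891343)) = Rational(288739, 15866891343)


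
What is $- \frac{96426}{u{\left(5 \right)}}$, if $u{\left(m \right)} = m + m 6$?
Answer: $- \frac{96426}{35} \approx -2755.0$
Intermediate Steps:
$u{\left(m \right)} = 7 m$ ($u{\left(m \right)} = m + 6 m = 7 m$)
$- \frac{96426}{u{\left(5 \right)}} = - \frac{96426}{7 \cdot 5} = - \frac{96426}{35}$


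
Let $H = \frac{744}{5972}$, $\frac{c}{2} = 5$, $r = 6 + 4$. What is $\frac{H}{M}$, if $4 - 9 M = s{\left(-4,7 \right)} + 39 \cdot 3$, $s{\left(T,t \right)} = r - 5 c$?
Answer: $- \frac{1674}{108989} \approx -0.015359$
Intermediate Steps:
$r = 10$
$c = 10$ ($c = 2 \cdot 5 = 10$)
$s{\left(T,t \right)} = -40$ ($s{\left(T,t \right)} = 10 - 50 = -40$)
$M = - \frac{73}{9}$ ($M = \frac{4}{9} - \frac{-40 + 39 \cdot 3}{9} = \frac{4}{9} - \frac{-40 + 117}{9} = \frac{4}{9} - \frac{77}{9} = - \frac{73}{9} \approx -8.1111$)
$H = \frac{186}{1493}$ ($H = 744 \cdot \frac{1}{5972} = \frac{186}{1493} \approx 0.12458$)
$\frac{H}{M} = \frac{186}{1493 \left(- \frac{73}{9}\right)} = \frac{186}{1493} \left(- \frac{9}{73}\right) = - \frac{1674}{108989}$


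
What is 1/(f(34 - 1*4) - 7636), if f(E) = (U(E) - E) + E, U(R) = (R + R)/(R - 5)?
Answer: -5/38168 ≈ -0.00013100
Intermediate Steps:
U(R) = 2*R/(-5 + R) (U(R) = (2*R)/(-5 + R) = 2*R/(-5 + R))
f(E) = 2*E/(-5 + E) (f(E) = (2*E/(-5 + E) - E) + E = (-E + 2*E/(-5 + E)) + E = 2*E/(-5 + E))
1/(f(34 - 1*4) - 7636) = 1/(2*(34 - 1*4)/(-5 + (34 - 1*4)) - 7636) = 1/(2*(34 - 4)/(-5 + (34 - 4)) - 7636) = 1/(2*30/(-5 + 30) - 7636) = 1/(2*30/25 - 7636) = 1/(2*30*(1/25) - 7636) = 1/(12/5 - 7636) = 1/(-38168/5) = -5/38168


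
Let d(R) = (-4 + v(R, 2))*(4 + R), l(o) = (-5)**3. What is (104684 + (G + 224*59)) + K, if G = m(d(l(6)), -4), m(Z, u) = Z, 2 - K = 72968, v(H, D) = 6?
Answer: 44692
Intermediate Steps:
K = -72966 (K = 2 - 1*72968 = 2 - 72968 = -72966)
l(o) = -125
d(R) = 8 + 2*R (d(R) = (-4 + 6)*(4 + R) = 2*(4 + R) = 8 + 2*R)
G = -242 (G = 8 + 2*(-125) = 8 - 250 = -242)
(104684 + (G + 224*59)) + K = (104684 + (-242 + 224*59)) - 72966 = (104684 + (-242 + 13216)) - 72966 = (104684 + 12974) - 72966 = 117658 - 72966 = 44692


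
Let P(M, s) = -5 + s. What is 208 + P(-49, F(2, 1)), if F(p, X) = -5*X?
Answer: 198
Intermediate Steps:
208 + P(-49, F(2, 1)) = 208 + (-5 - 5*1) = 208 + (-5 - 5) = 208 - 10 = 198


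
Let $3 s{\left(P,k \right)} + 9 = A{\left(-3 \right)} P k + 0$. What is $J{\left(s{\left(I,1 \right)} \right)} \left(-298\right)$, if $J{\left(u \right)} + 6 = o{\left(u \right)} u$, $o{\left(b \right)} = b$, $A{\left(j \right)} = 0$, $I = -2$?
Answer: $-894$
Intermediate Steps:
$s{\left(P,k \right)} = -3$ ($s{\left(P,k \right)} = -3 + \frac{0 P k + 0}{3} = -3 + \frac{0 k + 0}{3} = -3 + \frac{0 + 0}{3} = -3 + \frac{1}{3} \cdot 0 = -3 + 0 = -3$)
$J{\left(u \right)} = -6 + u^{2}$ ($J{\left(u \right)} = -6 + u u = -6 + u^{2}$)
$J{\left(s{\left(I,1 \right)} \right)} \left(-298\right) = \left(-6 + \left(-3\right)^{2}\right) \left(-298\right) = \left(-6 + 9\right) \left(-298\right) = 3 \left(-298\right) = -894$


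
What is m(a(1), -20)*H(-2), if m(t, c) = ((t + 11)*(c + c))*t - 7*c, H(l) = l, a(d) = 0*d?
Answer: -280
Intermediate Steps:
a(d) = 0
m(t, c) = -7*c + 2*c*t*(11 + t) (m(t, c) = ((11 + t)*(2*c))*t - 7*c = (2*c*(11 + t))*t - 7*c = 2*c*t*(11 + t) - 7*c = -7*c + 2*c*t*(11 + t))
m(a(1), -20)*H(-2) = -20*(-7 + 2*0² + 22*0)*(-2) = -20*(-7 + 2*0 + 0)*(-2) = -20*(-7 + 0 + 0)*(-2) = -20*(-7)*(-2) = 140*(-2) = -280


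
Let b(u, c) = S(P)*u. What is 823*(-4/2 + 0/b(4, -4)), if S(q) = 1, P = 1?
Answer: -1646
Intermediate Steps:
b(u, c) = u (b(u, c) = 1*u = u)
823*(-4/2 + 0/b(4, -4)) = 823*(-4/2 + 0/4) = 823*(-4*½ + 0*(¼)) = 823*(-2 + 0) = 823*(-2) = -1646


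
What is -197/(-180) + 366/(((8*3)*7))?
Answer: 1031/315 ≈ 3.2730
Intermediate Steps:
-197/(-180) + 366/(((8*3)*7)) = -197*(-1/180) + 366/((24*7)) = 197/180 + 366/168 = 197/180 + 366*(1/168) = 197/180 + 61/28 = 1031/315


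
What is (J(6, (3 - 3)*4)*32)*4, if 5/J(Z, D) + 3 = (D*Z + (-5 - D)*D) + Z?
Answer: 640/3 ≈ 213.33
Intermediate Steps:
J(Z, D) = 5/(-3 + Z + D*Z + D*(-5 - D)) (J(Z, D) = 5/(-3 + ((D*Z + (-5 - D)*D) + Z)) = 5/(-3 + ((D*Z + D*(-5 - D)) + Z)) = 5/(-3 + (Z + D*Z + D*(-5 - D))) = 5/(-3 + Z + D*Z + D*(-5 - D)))
(J(6, (3 - 3)*4)*32)*4 = (-5/(3 + ((3 - 3)*4)² - 1*6 + 5*((3 - 3)*4) - 1*(3 - 3)*4*6)*32)*4 = (-5/(3 + (0*4)² - 6 + 5*(0*4) - 1*0*4*6)*32)*4 = (-5/(3 + 0² - 6 + 5*0 - 1*0*6)*32)*4 = (-5/(3 + 0 - 6 + 0 + 0)*32)*4 = (-5/(-3)*32)*4 = (-5*(-⅓)*32)*4 = ((5/3)*32)*4 = (160/3)*4 = 640/3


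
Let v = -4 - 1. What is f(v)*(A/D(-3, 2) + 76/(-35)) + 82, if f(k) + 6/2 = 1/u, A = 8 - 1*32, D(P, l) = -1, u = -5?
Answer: 2126/175 ≈ 12.149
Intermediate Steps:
v = -5
A = -24 (A = 8 - 32 = -24)
f(k) = -16/5 (f(k) = -3 + 1/(-5) = -3 - 1/5 = -16/5)
f(v)*(A/D(-3, 2) + 76/(-35)) + 82 = -16*(-24/(-1) + 76/(-35))/5 + 82 = -16*(-24*(-1) + 76*(-1/35))/5 + 82 = -16*(24 - 76/35)/5 + 82 = -16/5*764/35 + 82 = -12224/175 + 82 = 2126/175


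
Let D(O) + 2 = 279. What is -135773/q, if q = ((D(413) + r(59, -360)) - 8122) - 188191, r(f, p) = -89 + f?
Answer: 135773/196066 ≈ 0.69249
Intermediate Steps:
D(O) = 277 (D(O) = -2 + 279 = 277)
q = -196066 (q = ((277 + (-89 + 59)) - 8122) - 188191 = ((277 - 30) - 8122) - 188191 = (247 - 8122) - 188191 = -7875 - 188191 = -196066)
-135773/q = -135773/(-196066) = -135773*(-1/196066) = 135773/196066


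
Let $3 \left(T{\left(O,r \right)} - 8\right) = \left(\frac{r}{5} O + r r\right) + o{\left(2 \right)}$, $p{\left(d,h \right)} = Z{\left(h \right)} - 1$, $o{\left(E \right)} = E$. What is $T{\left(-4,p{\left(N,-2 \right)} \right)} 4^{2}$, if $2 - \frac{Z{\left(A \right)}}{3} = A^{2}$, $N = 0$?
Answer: $\frac{6448}{15} \approx 429.87$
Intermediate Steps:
$Z{\left(A \right)} = 6 - 3 A^{2}$
$p{\left(d,h \right)} = 5 - 3 h^{2}$ ($p{\left(d,h \right)} = \left(6 - 3 h^{2}\right) - 1 = 5 - 3 h^{2}$)
$T{\left(O,r \right)} = \frac{26}{3} + \frac{r^{2}}{3} + \frac{O r}{15}$ ($T{\left(O,r \right)} = 8 + \frac{\left(\frac{r}{5} O + r r\right) + 2}{3} = 8 + \frac{\left(r \frac{1}{5} O + r^{2}\right) + 2}{3} = 8 + \frac{\left(\frac{r}{5} O + r^{2}\right) + 2}{3} = 8 + \frac{\left(\frac{O r}{5} + r^{2}\right) + 2}{3} = 8 + \frac{\left(r^{2} + \frac{O r}{5}\right) + 2}{3} = 8 + \frac{2 + r^{2} + \frac{O r}{5}}{3} = 8 + \left(\frac{2}{3} + \frac{r^{2}}{3} + \frac{O r}{15}\right) = \frac{26}{3} + \frac{r^{2}}{3} + \frac{O r}{15}$)
$T{\left(-4,p{\left(N,-2 \right)} \right)} 4^{2} = \left(\frac{26}{3} + \frac{\left(5 - 3 \left(-2\right)^{2}\right)^{2}}{3} + \frac{1}{15} \left(-4\right) \left(5 - 3 \left(-2\right)^{2}\right)\right) 4^{2} = \left(\frac{26}{3} + \frac{\left(5 - 12\right)^{2}}{3} + \frac{1}{15} \left(-4\right) \left(5 - 12\right)\right) 16 = \left(\frac{26}{3} + \frac{\left(-7\right)^{2}}{3} + \frac{1}{15} \left(-4\right) \left(-7\right)\right) 16 = \left(\frac{26}{3} + \frac{1}{3} \cdot 49 + \frac{28}{15}\right) 16 = \left(\frac{26}{3} + \frac{49}{3} + \frac{28}{15}\right) 16 = \frac{403}{15} \cdot 16 = \frac{6448}{15}$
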